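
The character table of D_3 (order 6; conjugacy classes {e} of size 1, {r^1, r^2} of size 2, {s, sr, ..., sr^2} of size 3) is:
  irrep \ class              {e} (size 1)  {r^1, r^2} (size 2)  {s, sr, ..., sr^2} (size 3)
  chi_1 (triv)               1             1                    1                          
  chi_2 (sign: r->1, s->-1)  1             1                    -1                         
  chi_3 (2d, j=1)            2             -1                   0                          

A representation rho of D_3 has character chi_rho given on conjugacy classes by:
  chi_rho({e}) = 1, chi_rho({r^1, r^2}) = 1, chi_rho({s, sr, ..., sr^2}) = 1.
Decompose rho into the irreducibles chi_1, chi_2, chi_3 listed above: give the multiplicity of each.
Multiplicities: chi_1: 1, chi_2: 0, chi_3: 0.

Solution. Use <chi_rho, chi> = (1/|G|) sum_C |C| * chi_rho(C) * conj(chi(C)) with |G| = 6 for each irreducible chi in the table:
  <chi_rho, chi_1> = (1/6)[1*(1)*conj(1) + 2*(1)*conj(1) + 3*(1)*conj(1)]
      = (1/6)[(1) + (2) + (3)] = 6/6 = 1
  <chi_rho, chi_2> = (1/6)[1*(1)*conj(1) + 2*(1)*conj(1) + 3*(1)*conj(-1)]
      = (1/6)[(1) + (2) + (-3)] = 0/6 = 0
  <chi_rho, chi_3> = (1/6)[1*(1)*conj(2) + 2*(1)*conj(-1) + 3*(1)*conj(0)]
      = (1/6)[(2) + (-2) + (0)] = 0/6 = 0
Dimension check: dim(rho) = sum (mult * dim) = 1*1 + 0*1 + 0*2 = 1 = chi_rho(e) = 1.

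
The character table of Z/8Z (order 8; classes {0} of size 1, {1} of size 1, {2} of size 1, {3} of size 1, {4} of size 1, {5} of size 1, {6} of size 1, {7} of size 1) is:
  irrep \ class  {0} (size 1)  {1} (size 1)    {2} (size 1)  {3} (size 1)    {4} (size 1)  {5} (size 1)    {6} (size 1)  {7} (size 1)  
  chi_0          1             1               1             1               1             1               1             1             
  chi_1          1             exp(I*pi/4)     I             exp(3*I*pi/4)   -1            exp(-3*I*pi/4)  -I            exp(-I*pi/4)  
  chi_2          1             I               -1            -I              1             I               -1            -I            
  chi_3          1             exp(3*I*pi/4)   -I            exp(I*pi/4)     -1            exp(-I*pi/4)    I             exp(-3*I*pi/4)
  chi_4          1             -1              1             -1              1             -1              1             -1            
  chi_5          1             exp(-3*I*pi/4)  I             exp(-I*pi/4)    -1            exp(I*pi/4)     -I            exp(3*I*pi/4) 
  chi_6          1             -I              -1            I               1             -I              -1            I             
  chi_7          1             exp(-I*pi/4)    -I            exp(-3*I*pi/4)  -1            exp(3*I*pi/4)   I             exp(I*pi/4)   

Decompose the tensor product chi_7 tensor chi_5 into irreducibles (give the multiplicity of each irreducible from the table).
chi_7 tensor chi_5 = chi_4 (all other irreducibles have multiplicity 0).

Justification: The character of a tensor product is the pointwise product (chi_7 * chi_5)(C) = chi_7(C) * chi_5(C):
  {0}: (1)*(1), {1}: (exp(-I*pi/4))*(exp(-3*I*pi/4)), {2}: (-I)*(I), {3}: (exp(-3*I*pi/4))*(exp(-I*pi/4)), {4}: (-1)*(-1), {5}: (exp(3*I*pi/4))*(exp(I*pi/4)), {6}: (I)*(-I), {7}: (exp(I*pi/4))*(exp(3*I*pi/4))
so (chi_7 * chi_5) takes values
  {0} -> 1, {1} -> -1, {2} -> 1, {3} -> -1, {4} -> 1, {5} -> -1, {6} -> 1, {7} -> -1.
Now take the inner product of this character with each irreducible chi from the table, <chi_7*chi_5, chi> = (1/8) sum_C |C| (chi_7*chi_5)(C) conj(chi(C)):
  <chi_7*chi_5, chi_0> = (1/8)[1*(1)*conj(1) + 1*(-1)*conj(1) + 1*(1)*conj(1) + 1*(-1)*conj(1) + 1*(1)*conj(1) + 1*(-1)*conj(1) + 1*(1)*conj(1) + 1*(-1)*conj(1)]
      = (1/8)[(1) + (-1) + (1) + (-1) + (1) + (-1) + (1) + (-1)] = 0/8 = 0
  <chi_7*chi_5, chi_1> = (1/8)[1*(1)*conj(1) + 1*(-1)*conj(exp(I*pi/4)) + 1*(1)*conj(I) + 1*(-1)*conj(exp(3*I*pi/4)) + 1*(1)*conj(-1) + 1*(-1)*conj(exp(-3*I*pi/4)) + 1*(1)*conj(-I) + 1*(-1)*conj(exp(-I*pi/4))]
      = (1/8)[(1) + (-exp(-I*pi/4)) + (-I) + (-exp(-3*I*pi/4)) + (-1) + (-exp(3*I*pi/4)) + (I) + (-exp(I*pi/4))] = 0/8 = 0
  <chi_7*chi_5, chi_2> = (1/8)[1*(1)*conj(1) + 1*(-1)*conj(I) + 1*(1)*conj(-1) + 1*(-1)*conj(-I) + 1*(1)*conj(1) + 1*(-1)*conj(I) + 1*(1)*conj(-1) + 1*(-1)*conj(-I)]
      = (1/8)[(1) + (I) + (-1) + (-I) + (1) + (I) + (-1) + (-I)] = 0/8 = 0
  <chi_7*chi_5, chi_3> = (1/8)[1*(1)*conj(1) + 1*(-1)*conj(exp(3*I*pi/4)) + 1*(1)*conj(-I) + 1*(-1)*conj(exp(I*pi/4)) + 1*(1)*conj(-1) + 1*(-1)*conj(exp(-I*pi/4)) + 1*(1)*conj(I) + 1*(-1)*conj(exp(-3*I*pi/4))]
      = (1/8)[(1) + (-exp(-3*I*pi/4)) + (I) + (-exp(-I*pi/4)) + (-1) + (-exp(I*pi/4)) + (-I) + (-exp(3*I*pi/4))] = 0/8 = 0
  <chi_7*chi_5, chi_4> = (1/8)[1*(1)*conj(1) + 1*(-1)*conj(-1) + 1*(1)*conj(1) + 1*(-1)*conj(-1) + 1*(1)*conj(1) + 1*(-1)*conj(-1) + 1*(1)*conj(1) + 1*(-1)*conj(-1)]
      = (1/8)[(1) + (1) + (1) + (1) + (1) + (1) + (1) + (1)] = 8/8 = 1
  <chi_7*chi_5, chi_5> = (1/8)[1*(1)*conj(1) + 1*(-1)*conj(exp(-3*I*pi/4)) + 1*(1)*conj(I) + 1*(-1)*conj(exp(-I*pi/4)) + 1*(1)*conj(-1) + 1*(-1)*conj(exp(I*pi/4)) + 1*(1)*conj(-I) + 1*(-1)*conj(exp(3*I*pi/4))]
      = (1/8)[(1) + (-exp(3*I*pi/4)) + (-I) + (-exp(I*pi/4)) + (-1) + (-exp(-I*pi/4)) + (I) + (-exp(-3*I*pi/4))] = 0/8 = 0
  <chi_7*chi_5, chi_6> = (1/8)[1*(1)*conj(1) + 1*(-1)*conj(-I) + 1*(1)*conj(-1) + 1*(-1)*conj(I) + 1*(1)*conj(1) + 1*(-1)*conj(-I) + 1*(1)*conj(-1) + 1*(-1)*conj(I)]
      = (1/8)[(1) + (-I) + (-1) + (I) + (1) + (-I) + (-1) + (I)] = 0/8 = 0
  <chi_7*chi_5, chi_7> = (1/8)[1*(1)*conj(1) + 1*(-1)*conj(exp(-I*pi/4)) + 1*(1)*conj(-I) + 1*(-1)*conj(exp(-3*I*pi/4)) + 1*(1)*conj(-1) + 1*(-1)*conj(exp(3*I*pi/4)) + 1*(1)*conj(I) + 1*(-1)*conj(exp(I*pi/4))]
      = (1/8)[(1) + (-exp(I*pi/4)) + (I) + (-exp(3*I*pi/4)) + (-1) + (-exp(-3*I*pi/4)) + (-I) + (-exp(-I*pi/4))] = 0/8 = 0
(Exp terms are combined using exp(i*s)*conj(exp(i*t)) = exp(i*(s-t)), and sums of them are collapsed using the identity that for every m > 1 the m distinct m-th roots of unity sum to 0, e.g. 1 + exp(2*I*pi/3) + exp(-2*I*pi/3) = 0.)
Hence the multiplicities are chi_4: 1. Dimension check: dim(chi_7)*dim(chi_5) = 1*1 = 1 and sum (mult * dim) = 1*1 = 1.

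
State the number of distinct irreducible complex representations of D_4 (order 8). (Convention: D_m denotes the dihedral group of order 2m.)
5

Working: The number of irreducible complex representations of a finite group equals its number of conjugacy classes. D_4 has 5 conjugacy classes (n/2 + 3 for n even), so D_4 (order 8) has exactly 5 irreducible complex representations.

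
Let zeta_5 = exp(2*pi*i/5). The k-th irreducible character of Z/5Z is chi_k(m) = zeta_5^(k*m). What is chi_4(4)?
chi_4(4) = zeta_5^16 = exp(2*I*pi/5)

Reasoning: chi_4(4) = zeta_5^(4*4) = zeta_5^16. Since zeta_5^5 = 1, this equals zeta_5^1 = exp(2*pi*i*1/5) = exp(2*I*pi/5).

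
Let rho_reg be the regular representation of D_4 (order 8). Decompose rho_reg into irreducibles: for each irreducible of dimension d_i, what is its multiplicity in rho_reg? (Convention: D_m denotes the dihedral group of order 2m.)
Each irreducible V_i of dimension d_i appears with multiplicity d_i, i.e. rho_reg = (direct sum over all irreducibles V_i) d_i V_i. The irreducible dimensions for D_4 are 1, 1, 1, 1, 2: 4 irreducibles of dimension 1, each with multiplicity 1; 1 irreducible of dimension 2, with multiplicity 2. Total dimension 4*1*1 + 1*2*2 = 8 = |G|.

Argument: General theorem: in the regular representation of a finite group G, each irreducible appears with multiplicity equal to its dimension. Check: dim(rho_reg) = sum d_i^2 = 1 + 1 + 1 + 1 + 4 = 8 = |G|.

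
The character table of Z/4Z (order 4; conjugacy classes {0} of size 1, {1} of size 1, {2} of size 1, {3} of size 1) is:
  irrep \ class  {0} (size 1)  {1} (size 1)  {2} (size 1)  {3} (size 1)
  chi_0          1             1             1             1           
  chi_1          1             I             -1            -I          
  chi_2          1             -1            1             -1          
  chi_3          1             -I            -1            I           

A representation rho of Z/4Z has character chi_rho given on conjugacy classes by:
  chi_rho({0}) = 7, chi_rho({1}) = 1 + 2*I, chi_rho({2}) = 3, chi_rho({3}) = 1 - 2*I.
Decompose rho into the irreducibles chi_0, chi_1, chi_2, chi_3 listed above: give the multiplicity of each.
Multiplicities: chi_0: 3, chi_1: 2, chi_2: 2, chi_3: 0.

Derivation: Use <chi_rho, chi> = (1/|G|) sum_C |C| * chi_rho(C) * conj(chi(C)) with |G| = 4 for each irreducible chi in the table:
  <chi_rho, chi_0> = (1/4)[1*(7)*conj(1) + 1*(1 + 2*I)*conj(1) + 1*(3)*conj(1) + 1*(1 - 2*I)*conj(1)]
      = (1/4)[(7) + (1 + 2*I) + (3) + (1 - 2*I)] = 12/4 = 3
  <chi_rho, chi_1> = (1/4)[1*(7)*conj(1) + 1*(1 + 2*I)*conj(I) + 1*(3)*conj(-1) + 1*(1 - 2*I)*conj(-I)]
      = (1/4)[(7) + (2 - I) + (-3) + (2 + I)] = 8/4 = 2
  <chi_rho, chi_2> = (1/4)[1*(7)*conj(1) + 1*(1 + 2*I)*conj(-1) + 1*(3)*conj(1) + 1*(1 - 2*I)*conj(-1)]
      = (1/4)[(7) + (-1 - 2*I) + (3) + (-1 + 2*I)] = 8/4 = 2
  <chi_rho, chi_3> = (1/4)[1*(7)*conj(1) + 1*(1 + 2*I)*conj(-I) + 1*(3)*conj(-1) + 1*(1 - 2*I)*conj(I)]
      = (1/4)[(7) + (-2 + I) + (-3) + (-2 - I)] = 0/4 = 0
(Exp terms are combined using exp(i*s)*conj(exp(i*t)) = exp(i*(s-t)), and sums of them are collapsed using the identity that for every m > 1 the m distinct m-th roots of unity sum to 0, e.g. 1 + exp(2*I*pi/3) + exp(-2*I*pi/3) = 0.)
Dimension check: dim(rho) = sum (mult * dim) = 3*1 + 2*1 + 2*1 + 0*1 = 7 = chi_rho(e) = 7.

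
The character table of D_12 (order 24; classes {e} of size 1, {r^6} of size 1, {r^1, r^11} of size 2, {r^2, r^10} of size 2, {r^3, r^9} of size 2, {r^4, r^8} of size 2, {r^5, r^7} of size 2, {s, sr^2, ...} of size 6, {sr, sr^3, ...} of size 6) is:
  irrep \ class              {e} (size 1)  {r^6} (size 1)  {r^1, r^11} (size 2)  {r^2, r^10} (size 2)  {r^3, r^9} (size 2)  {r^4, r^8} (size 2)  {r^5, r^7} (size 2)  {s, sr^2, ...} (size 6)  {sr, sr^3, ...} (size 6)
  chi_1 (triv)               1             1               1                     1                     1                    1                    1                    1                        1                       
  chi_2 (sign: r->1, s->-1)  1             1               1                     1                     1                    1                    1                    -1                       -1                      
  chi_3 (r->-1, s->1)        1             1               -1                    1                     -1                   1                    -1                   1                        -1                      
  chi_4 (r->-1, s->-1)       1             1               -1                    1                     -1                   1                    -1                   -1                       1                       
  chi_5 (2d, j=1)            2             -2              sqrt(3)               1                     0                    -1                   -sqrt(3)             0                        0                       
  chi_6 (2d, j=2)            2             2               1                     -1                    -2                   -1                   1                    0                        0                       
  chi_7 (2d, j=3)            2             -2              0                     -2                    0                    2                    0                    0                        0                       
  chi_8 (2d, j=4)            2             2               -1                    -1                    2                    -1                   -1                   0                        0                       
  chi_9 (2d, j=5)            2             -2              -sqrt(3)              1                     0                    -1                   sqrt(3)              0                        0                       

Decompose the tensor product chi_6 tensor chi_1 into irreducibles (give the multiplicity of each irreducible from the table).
chi_6 tensor chi_1 = chi_6 (all other irreducibles have multiplicity 0).

Why: The character of a tensor product is the pointwise product (chi_6 * chi_1)(C) = chi_6(C) * chi_1(C):
  {e}: (2)*(1), {r^6}: (2)*(1), {r^1, r^11}: (1)*(1), {r^2, r^10}: (-1)*(1), {r^3, r^9}: (-2)*(1), {r^4, r^8}: (-1)*(1), {r^5, r^7}: (1)*(1), {s, sr^2, ...}: (0)*(1), {sr, sr^3, ...}: (0)*(1)
so (chi_6 * chi_1) takes values
  {e} -> 2, {r^6} -> 2, {r^1, r^11} -> 1, {r^2, r^10} -> -1, {r^3, r^9} -> -2, {r^4, r^8} -> -1, {r^5, r^7} -> 1, {s, sr^2, ...} -> 0, {sr, sr^3, ...} -> 0.
Now take the inner product of this character with each irreducible chi from the table, <chi_6*chi_1, chi> = (1/24) sum_C |C| (chi_6*chi_1)(C) conj(chi(C)):
  <chi_6*chi_1, chi_1> = (1/24)[1*(2)*conj(1) + 1*(2)*conj(1) + 2*(1)*conj(1) + 2*(-1)*conj(1) + 2*(-2)*conj(1) + 2*(-1)*conj(1) + 2*(1)*conj(1) + 6*(0)*conj(1) + 6*(0)*conj(1)]
      = (1/24)[(2) + (2) + (2) + (-2) + (-4) + (-2) + (2) + (0) + (0)] = 0/24 = 0
  <chi_6*chi_1, chi_2> = (1/24)[1*(2)*conj(1) + 1*(2)*conj(1) + 2*(1)*conj(1) + 2*(-1)*conj(1) + 2*(-2)*conj(1) + 2*(-1)*conj(1) + 2*(1)*conj(1) + 6*(0)*conj(-1) + 6*(0)*conj(-1)]
      = (1/24)[(2) + (2) + (2) + (-2) + (-4) + (-2) + (2) + (0) + (0)] = 0/24 = 0
  <chi_6*chi_1, chi_3> = (1/24)[1*(2)*conj(1) + 1*(2)*conj(1) + 2*(1)*conj(-1) + 2*(-1)*conj(1) + 2*(-2)*conj(-1) + 2*(-1)*conj(1) + 2*(1)*conj(-1) + 6*(0)*conj(1) + 6*(0)*conj(-1)]
      = (1/24)[(2) + (2) + (-2) + (-2) + (4) + (-2) + (-2) + (0) + (0)] = 0/24 = 0
  <chi_6*chi_1, chi_4> = (1/24)[1*(2)*conj(1) + 1*(2)*conj(1) + 2*(1)*conj(-1) + 2*(-1)*conj(1) + 2*(-2)*conj(-1) + 2*(-1)*conj(1) + 2*(1)*conj(-1) + 6*(0)*conj(-1) + 6*(0)*conj(1)]
      = (1/24)[(2) + (2) + (-2) + (-2) + (4) + (-2) + (-2) + (0) + (0)] = 0/24 = 0
  <chi_6*chi_1, chi_5> = (1/24)[1*(2)*conj(2) + 1*(2)*conj(-2) + 2*(1)*conj(sqrt(3)) + 2*(-1)*conj(1) + 2*(-2)*conj(0) + 2*(-1)*conj(-1) + 2*(1)*conj(-sqrt(3)) + 6*(0)*conj(0) + 6*(0)*conj(0)]
      = (1/24)[(4) + (-4) + (2*sqrt(3)) + (-2) + (0) + (2) + (-2*sqrt(3)) + (0) + (0)] = 0/24 = 0
  <chi_6*chi_1, chi_6> = (1/24)[1*(2)*conj(2) + 1*(2)*conj(2) + 2*(1)*conj(1) + 2*(-1)*conj(-1) + 2*(-2)*conj(-2) + 2*(-1)*conj(-1) + 2*(1)*conj(1) + 6*(0)*conj(0) + 6*(0)*conj(0)]
      = (1/24)[(4) + (4) + (2) + (2) + (8) + (2) + (2) + (0) + (0)] = 24/24 = 1
  <chi_6*chi_1, chi_7> = (1/24)[1*(2)*conj(2) + 1*(2)*conj(-2) + 2*(1)*conj(0) + 2*(-1)*conj(-2) + 2*(-2)*conj(0) + 2*(-1)*conj(2) + 2*(1)*conj(0) + 6*(0)*conj(0) + 6*(0)*conj(0)]
      = (1/24)[(4) + (-4) + (0) + (4) + (0) + (-4) + (0) + (0) + (0)] = 0/24 = 0
  <chi_6*chi_1, chi_8> = (1/24)[1*(2)*conj(2) + 1*(2)*conj(2) + 2*(1)*conj(-1) + 2*(-1)*conj(-1) + 2*(-2)*conj(2) + 2*(-1)*conj(-1) + 2*(1)*conj(-1) + 6*(0)*conj(0) + 6*(0)*conj(0)]
      = (1/24)[(4) + (4) + (-2) + (2) + (-8) + (2) + (-2) + (0) + (0)] = 0/24 = 0
  <chi_6*chi_1, chi_9> = (1/24)[1*(2)*conj(2) + 1*(2)*conj(-2) + 2*(1)*conj(-sqrt(3)) + 2*(-1)*conj(1) + 2*(-2)*conj(0) + 2*(-1)*conj(-1) + 2*(1)*conj(sqrt(3)) + 6*(0)*conj(0) + 6*(0)*conj(0)]
      = (1/24)[(4) + (-4) + (-2*sqrt(3)) + (-2) + (0) + (2) + (2*sqrt(3)) + (0) + (0)] = 0/24 = 0
Hence the multiplicities are chi_6: 1. Dimension check: dim(chi_6)*dim(chi_1) = 2*1 = 2 and sum (mult * dim) = 1*2 = 2.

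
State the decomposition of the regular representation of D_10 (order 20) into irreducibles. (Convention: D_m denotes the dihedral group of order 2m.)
Each irreducible V_i of dimension d_i appears with multiplicity d_i, i.e. rho_reg = (direct sum over all irreducibles V_i) d_i V_i. The irreducible dimensions for D_10 are 1, 1, 1, 1, 2, 2, 2, 2: 4 irreducibles of dimension 1, each with multiplicity 1; 4 irreducibles of dimension 2, each with multiplicity 2. Total dimension 4*1*1 + 4*2*2 = 20 = |G|.

Reasoning: General theorem: in the regular representation of a finite group G, each irreducible appears with multiplicity equal to its dimension. Check: dim(rho_reg) = sum d_i^2 = 1 + 1 + 1 + 1 + 4 + 4 + 4 + 4 = 20 = |G|.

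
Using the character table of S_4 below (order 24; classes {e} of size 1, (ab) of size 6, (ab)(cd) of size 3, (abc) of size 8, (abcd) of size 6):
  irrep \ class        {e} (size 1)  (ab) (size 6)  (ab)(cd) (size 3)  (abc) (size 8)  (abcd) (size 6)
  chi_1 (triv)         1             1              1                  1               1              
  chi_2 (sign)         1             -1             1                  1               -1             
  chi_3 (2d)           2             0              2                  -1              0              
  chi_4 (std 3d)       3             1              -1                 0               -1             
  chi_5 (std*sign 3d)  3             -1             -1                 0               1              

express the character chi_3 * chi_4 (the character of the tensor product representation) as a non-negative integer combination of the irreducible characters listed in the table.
chi_3 tensor chi_4 = chi_4 + chi_5 (all other irreducibles have multiplicity 0).

Proof sketch: The character of a tensor product is the pointwise product (chi_3 * chi_4)(C) = chi_3(C) * chi_4(C):
  {e}: (2)*(3), (ab): (0)*(1), (ab)(cd): (2)*(-1), (abc): (-1)*(0), (abcd): (0)*(-1)
so (chi_3 * chi_4) takes values
  {e} -> 6, (ab) -> 0, (ab)(cd) -> -2, (abc) -> 0, (abcd) -> 0.
Now take the inner product of this character with each irreducible chi from the table, <chi_3*chi_4, chi> = (1/24) sum_C |C| (chi_3*chi_4)(C) conj(chi(C)):
  <chi_3*chi_4, chi_1> = (1/24)[1*(6)*conj(1) + 6*(0)*conj(1) + 3*(-2)*conj(1) + 8*(0)*conj(1) + 6*(0)*conj(1)]
      = (1/24)[(6) + (0) + (-6) + (0) + (0)] = 0/24 = 0
  <chi_3*chi_4, chi_2> = (1/24)[1*(6)*conj(1) + 6*(0)*conj(-1) + 3*(-2)*conj(1) + 8*(0)*conj(1) + 6*(0)*conj(-1)]
      = (1/24)[(6) + (0) + (-6) + (0) + (0)] = 0/24 = 0
  <chi_3*chi_4, chi_3> = (1/24)[1*(6)*conj(2) + 6*(0)*conj(0) + 3*(-2)*conj(2) + 8*(0)*conj(-1) + 6*(0)*conj(0)]
      = (1/24)[(12) + (0) + (-12) + (0) + (0)] = 0/24 = 0
  <chi_3*chi_4, chi_4> = (1/24)[1*(6)*conj(3) + 6*(0)*conj(1) + 3*(-2)*conj(-1) + 8*(0)*conj(0) + 6*(0)*conj(-1)]
      = (1/24)[(18) + (0) + (6) + (0) + (0)] = 24/24 = 1
  <chi_3*chi_4, chi_5> = (1/24)[1*(6)*conj(3) + 6*(0)*conj(-1) + 3*(-2)*conj(-1) + 8*(0)*conj(0) + 6*(0)*conj(1)]
      = (1/24)[(18) + (0) + (6) + (0) + (0)] = 24/24 = 1
Hence the multiplicities are chi_4: 1, chi_5: 1. Dimension check: dim(chi_3)*dim(chi_4) = 2*3 = 6 and sum (mult * dim) = 1*3 + 1*3 = 6.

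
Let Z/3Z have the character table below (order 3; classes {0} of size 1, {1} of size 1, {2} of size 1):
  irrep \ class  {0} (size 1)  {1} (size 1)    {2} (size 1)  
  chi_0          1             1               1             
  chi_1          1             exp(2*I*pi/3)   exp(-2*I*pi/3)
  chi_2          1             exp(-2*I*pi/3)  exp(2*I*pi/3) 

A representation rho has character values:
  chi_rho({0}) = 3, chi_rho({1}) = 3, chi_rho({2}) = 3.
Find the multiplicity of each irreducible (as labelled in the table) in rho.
Multiplicities: chi_0: 3, chi_1: 0, chi_2: 0.

Proof sketch: Use <chi_rho, chi> = (1/|G|) sum_C |C| * chi_rho(C) * conj(chi(C)) with |G| = 3 for each irreducible chi in the table:
  <chi_rho, chi_0> = (1/3)[1*(3)*conj(1) + 1*(3)*conj(1) + 1*(3)*conj(1)]
      = (1/3)[(3) + (3) + (3)] = 9/3 = 3
  <chi_rho, chi_1> = (1/3)[1*(3)*conj(1) + 1*(3)*conj(exp(2*I*pi/3)) + 1*(3)*conj(exp(-2*I*pi/3))]
      = (1/3)[(3) + (3*exp(-2*I*pi/3)) + (3*exp(2*I*pi/3))] = 0/3 = 0
  <chi_rho, chi_2> = (1/3)[1*(3)*conj(1) + 1*(3)*conj(exp(-2*I*pi/3)) + 1*(3)*conj(exp(2*I*pi/3))]
      = (1/3)[(3) + (3*exp(2*I*pi/3)) + (3*exp(-2*I*pi/3))] = 0/3 = 0
(Exp terms are combined using exp(i*s)*conj(exp(i*t)) = exp(i*(s-t)), and sums of them are collapsed using the identity that for every m > 1 the m distinct m-th roots of unity sum to 0, e.g. 1 + exp(2*I*pi/3) + exp(-2*I*pi/3) = 0.)
Dimension check: dim(rho) = sum (mult * dim) = 3*1 + 0*1 + 0*1 = 3 = chi_rho(e) = 3.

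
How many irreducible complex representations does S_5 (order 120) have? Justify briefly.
7

Details: The number of irreducible complex representations of a finite group equals its number of conjugacy classes. Conjugacy classes in S_5 correspond to cycle types, i.e. partitions of 5; there are p(5) = 7 of them, so S_5 (order 120) has exactly 7 irreducible complex representations.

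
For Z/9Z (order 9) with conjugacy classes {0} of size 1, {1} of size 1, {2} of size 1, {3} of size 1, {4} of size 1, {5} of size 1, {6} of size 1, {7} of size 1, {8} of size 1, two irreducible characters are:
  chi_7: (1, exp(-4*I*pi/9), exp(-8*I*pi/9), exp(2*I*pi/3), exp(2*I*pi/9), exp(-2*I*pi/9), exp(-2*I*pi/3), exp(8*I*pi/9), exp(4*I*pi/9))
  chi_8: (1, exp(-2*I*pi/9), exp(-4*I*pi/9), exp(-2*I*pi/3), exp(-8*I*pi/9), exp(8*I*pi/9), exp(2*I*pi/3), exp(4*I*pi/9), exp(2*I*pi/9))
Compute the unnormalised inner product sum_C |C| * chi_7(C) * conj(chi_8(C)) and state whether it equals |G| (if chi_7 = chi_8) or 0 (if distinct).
Sum = 0; so <chi_7, chi_8> = 0 (distinct irreducibles are orthogonal).

Details: Compute term by term over conjugacy classes (|C| * chi_7(C) * conj(chi_8(C))):
  1*(1)*conj(1) + 1*(exp(-4*I*pi/9))*conj(exp(-2*I*pi/9)) + 1*(exp(-8*I*pi/9))*conj(exp(-4*I*pi/9)) + 1*(exp(2*I*pi/3))*conj(exp(-2*I*pi/3)) + 1*(exp(2*I*pi/9))*conj(exp(-8*I*pi/9)) + 1*(exp(-2*I*pi/9))*conj(exp(8*I*pi/9)) + 1*(exp(-2*I*pi/3))*conj(exp(2*I*pi/3)) + 1*(exp(8*I*pi/9))*conj(exp(4*I*pi/9)) + 1*(exp(4*I*pi/9))*conj(exp(2*I*pi/9))
  = (1) + (exp(-2*I*pi/9)) + (exp(-4*I*pi/9)) + (exp(-2*I*pi/3)) + (exp(-8*I*pi/9)) + (exp(8*I*pi/9)) + (exp(2*I*pi/3)) + (exp(4*I*pi/9)) + (exp(2*I*pi/9))
  = 0.
(Exp terms are combined using exp(i*s)*conj(exp(i*t)) = exp(i*(s-t)), and sums of them are collapsed using the identity that for every m > 1 the m distinct m-th roots of unity sum to 0, e.g. 1 + exp(2*I*pi/3) + exp(-2*I*pi/3) = 0.)
Dividing by |G| = 9 gives 0/9 = 0, matching the row-orthogonality relation <chi_7, chi_8> = [chi_7 = chi_8].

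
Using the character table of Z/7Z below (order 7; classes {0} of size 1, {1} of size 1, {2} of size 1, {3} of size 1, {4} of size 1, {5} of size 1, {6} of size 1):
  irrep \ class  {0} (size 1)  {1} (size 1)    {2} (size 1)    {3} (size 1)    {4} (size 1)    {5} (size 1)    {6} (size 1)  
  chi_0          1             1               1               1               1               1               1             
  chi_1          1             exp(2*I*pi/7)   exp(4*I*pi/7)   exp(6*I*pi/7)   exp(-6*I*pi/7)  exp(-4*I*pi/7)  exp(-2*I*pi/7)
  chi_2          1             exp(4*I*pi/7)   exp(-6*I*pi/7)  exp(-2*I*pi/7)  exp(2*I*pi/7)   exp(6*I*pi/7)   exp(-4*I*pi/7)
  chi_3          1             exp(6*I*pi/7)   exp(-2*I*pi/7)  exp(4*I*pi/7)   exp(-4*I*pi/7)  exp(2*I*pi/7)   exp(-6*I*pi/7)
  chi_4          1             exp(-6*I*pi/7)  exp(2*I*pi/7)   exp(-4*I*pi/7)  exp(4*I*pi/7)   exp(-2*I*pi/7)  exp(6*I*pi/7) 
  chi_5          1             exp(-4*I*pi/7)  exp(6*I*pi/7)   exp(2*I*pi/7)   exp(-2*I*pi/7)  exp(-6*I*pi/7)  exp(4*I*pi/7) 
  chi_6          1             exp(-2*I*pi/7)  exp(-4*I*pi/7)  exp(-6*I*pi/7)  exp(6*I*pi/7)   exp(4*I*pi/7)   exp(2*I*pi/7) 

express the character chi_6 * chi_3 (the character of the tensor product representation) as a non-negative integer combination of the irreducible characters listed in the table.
chi_6 tensor chi_3 = chi_2 (all other irreducibles have multiplicity 0).

Why: The character of a tensor product is the pointwise product (chi_6 * chi_3)(C) = chi_6(C) * chi_3(C):
  {0}: (1)*(1), {1}: (exp(-2*I*pi/7))*(exp(6*I*pi/7)), {2}: (exp(-4*I*pi/7))*(exp(-2*I*pi/7)), {3}: (exp(-6*I*pi/7))*(exp(4*I*pi/7)), {4}: (exp(6*I*pi/7))*(exp(-4*I*pi/7)), {5}: (exp(4*I*pi/7))*(exp(2*I*pi/7)), {6}: (exp(2*I*pi/7))*(exp(-6*I*pi/7))
so (chi_6 * chi_3) takes values
  {0} -> 1, {1} -> exp(4*I*pi/7), {2} -> exp(-6*I*pi/7), {3} -> exp(-2*I*pi/7), {4} -> exp(2*I*pi/7), {5} -> exp(6*I*pi/7), {6} -> exp(-4*I*pi/7).
Now take the inner product of this character with each irreducible chi from the table, <chi_6*chi_3, chi> = (1/7) sum_C |C| (chi_6*chi_3)(C) conj(chi(C)):
  <chi_6*chi_3, chi_0> = (1/7)[1*(1)*conj(1) + 1*(exp(4*I*pi/7))*conj(1) + 1*(exp(-6*I*pi/7))*conj(1) + 1*(exp(-2*I*pi/7))*conj(1) + 1*(exp(2*I*pi/7))*conj(1) + 1*(exp(6*I*pi/7))*conj(1) + 1*(exp(-4*I*pi/7))*conj(1)]
      = (1/7)[(1) + (exp(4*I*pi/7)) + (exp(-6*I*pi/7)) + (exp(-2*I*pi/7)) + (exp(2*I*pi/7)) + (exp(6*I*pi/7)) + (exp(-4*I*pi/7))] = 0/7 = 0
  <chi_6*chi_3, chi_1> = (1/7)[1*(1)*conj(1) + 1*(exp(4*I*pi/7))*conj(exp(2*I*pi/7)) + 1*(exp(-6*I*pi/7))*conj(exp(4*I*pi/7)) + 1*(exp(-2*I*pi/7))*conj(exp(6*I*pi/7)) + 1*(exp(2*I*pi/7))*conj(exp(-6*I*pi/7)) + 1*(exp(6*I*pi/7))*conj(exp(-4*I*pi/7)) + 1*(exp(-4*I*pi/7))*conj(exp(-2*I*pi/7))]
      = (1/7)[(1) + (exp(2*I*pi/7)) + (exp(4*I*pi/7)) + (exp(6*I*pi/7)) + (exp(-6*I*pi/7)) + (exp(-4*I*pi/7)) + (exp(-2*I*pi/7))] = 0/7 = 0
  <chi_6*chi_3, chi_2> = (1/7)[1*(1)*conj(1) + 1*(exp(4*I*pi/7))*conj(exp(4*I*pi/7)) + 1*(exp(-6*I*pi/7))*conj(exp(-6*I*pi/7)) + 1*(exp(-2*I*pi/7))*conj(exp(-2*I*pi/7)) + 1*(exp(2*I*pi/7))*conj(exp(2*I*pi/7)) + 1*(exp(6*I*pi/7))*conj(exp(6*I*pi/7)) + 1*(exp(-4*I*pi/7))*conj(exp(-4*I*pi/7))]
      = (1/7)[(1) + (1) + (1) + (1) + (1) + (1) + (1)] = 7/7 = 1
  <chi_6*chi_3, chi_3> = (1/7)[1*(1)*conj(1) + 1*(exp(4*I*pi/7))*conj(exp(6*I*pi/7)) + 1*(exp(-6*I*pi/7))*conj(exp(-2*I*pi/7)) + 1*(exp(-2*I*pi/7))*conj(exp(4*I*pi/7)) + 1*(exp(2*I*pi/7))*conj(exp(-4*I*pi/7)) + 1*(exp(6*I*pi/7))*conj(exp(2*I*pi/7)) + 1*(exp(-4*I*pi/7))*conj(exp(-6*I*pi/7))]
      = (1/7)[(1) + (exp(-2*I*pi/7)) + (exp(-4*I*pi/7)) + (exp(-6*I*pi/7)) + (exp(6*I*pi/7)) + (exp(4*I*pi/7)) + (exp(2*I*pi/7))] = 0/7 = 0
  <chi_6*chi_3, chi_4> = (1/7)[1*(1)*conj(1) + 1*(exp(4*I*pi/7))*conj(exp(-6*I*pi/7)) + 1*(exp(-6*I*pi/7))*conj(exp(2*I*pi/7)) + 1*(exp(-2*I*pi/7))*conj(exp(-4*I*pi/7)) + 1*(exp(2*I*pi/7))*conj(exp(4*I*pi/7)) + 1*(exp(6*I*pi/7))*conj(exp(-2*I*pi/7)) + 1*(exp(-4*I*pi/7))*conj(exp(6*I*pi/7))]
      = (1/7)[(1) + (exp(-4*I*pi/7)) + (exp(6*I*pi/7)) + (exp(2*I*pi/7)) + (exp(-2*I*pi/7)) + (exp(-6*I*pi/7)) + (exp(4*I*pi/7))] = 0/7 = 0
  <chi_6*chi_3, chi_5> = (1/7)[1*(1)*conj(1) + 1*(exp(4*I*pi/7))*conj(exp(-4*I*pi/7)) + 1*(exp(-6*I*pi/7))*conj(exp(6*I*pi/7)) + 1*(exp(-2*I*pi/7))*conj(exp(2*I*pi/7)) + 1*(exp(2*I*pi/7))*conj(exp(-2*I*pi/7)) + 1*(exp(6*I*pi/7))*conj(exp(-6*I*pi/7)) + 1*(exp(-4*I*pi/7))*conj(exp(4*I*pi/7))]
      = (1/7)[(1) + (exp(-6*I*pi/7)) + (exp(2*I*pi/7)) + (exp(-4*I*pi/7)) + (exp(4*I*pi/7)) + (exp(-2*I*pi/7)) + (exp(6*I*pi/7))] = 0/7 = 0
  <chi_6*chi_3, chi_6> = (1/7)[1*(1)*conj(1) + 1*(exp(4*I*pi/7))*conj(exp(-2*I*pi/7)) + 1*(exp(-6*I*pi/7))*conj(exp(-4*I*pi/7)) + 1*(exp(-2*I*pi/7))*conj(exp(-6*I*pi/7)) + 1*(exp(2*I*pi/7))*conj(exp(6*I*pi/7)) + 1*(exp(6*I*pi/7))*conj(exp(4*I*pi/7)) + 1*(exp(-4*I*pi/7))*conj(exp(2*I*pi/7))]
      = (1/7)[(1) + (exp(6*I*pi/7)) + (exp(-2*I*pi/7)) + (exp(4*I*pi/7)) + (exp(-4*I*pi/7)) + (exp(2*I*pi/7)) + (exp(-6*I*pi/7))] = 0/7 = 0
(Exp terms are combined using exp(i*s)*conj(exp(i*t)) = exp(i*(s-t)), and sums of them are collapsed using the identity that for every m > 1 the m distinct m-th roots of unity sum to 0, e.g. 1 + exp(2*I*pi/3) + exp(-2*I*pi/3) = 0.)
Hence the multiplicities are chi_2: 1. Dimension check: dim(chi_6)*dim(chi_3) = 1*1 = 1 and sum (mult * dim) = 1*1 = 1.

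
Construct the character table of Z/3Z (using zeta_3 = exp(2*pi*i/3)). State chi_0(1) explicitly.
Character table of Z/3Z (irreps indexed chi_0,...,chi_2 with chi_k(m) = zeta_3^(k*m), zeta_3 = exp(2*pi*i/3)):
  irrep \ class  {0} (size 1)  {1} (size 1)    {2} (size 1)  
  chi_0          1             1               1             
  chi_1          1             exp(2*I*pi/3)   exp(-2*I*pi/3)
  chi_2          1             exp(-2*I*pi/3)  exp(2*I*pi/3) 

Spot check: chi_0(1) = zeta_3^(0*1) = zeta_3^0 = 1.

Z/3Z is abelian, so all 3 irreducible complex representations are 1-dimensional. They are given by chi_k(m) = zeta_3^(k*m) for k = 0,...,2. Row orthogonality: sum_m chi_k(m) conj(chi_l(m)) = 3 * [k = l].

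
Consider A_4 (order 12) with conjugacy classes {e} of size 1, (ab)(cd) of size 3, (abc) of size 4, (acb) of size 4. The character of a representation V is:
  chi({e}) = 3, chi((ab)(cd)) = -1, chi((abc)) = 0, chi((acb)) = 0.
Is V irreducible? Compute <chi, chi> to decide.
Irreducible: <chi, chi> = 1.

Justification: <chi, chi> = (1/|G|) sum_C |C| * |chi(C)|^2 = (1/12)[1*|3|^2 + 3*|-1|^2 + 4*|0|^2 + 4*|0|^2]
  = (1/12)[(9) + (3) + (0) + (0)] = 12/12 = 1.
(Exp terms are combined using exp(i*s)*conj(exp(i*t)) = exp(i*(s-t)), and sums of them are collapsed using the identity that for every m > 1 the m distinct m-th roots of unity sum to 0, e.g. 1 + exp(2*I*pi/3) + exp(-2*I*pi/3) = 0.)
A character is irreducible iff <chi, chi> = 1, so this representation is irreducible.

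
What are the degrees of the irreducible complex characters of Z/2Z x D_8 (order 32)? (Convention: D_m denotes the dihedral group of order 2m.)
Dimensions: 1, 1, 1, 1, 1, 1, 1, 1, 2, 2, 2, 2, 2, 2

Details: There are 14 irreducibles (= number of conjugacy classes). Their dimensions d_i satisfy sum d_i^2 = |G| = 32: 1 + 1 + 1 + 1 + 1 + 1 + 1 + 1 + 4 + 4 + 4 + 4 + 4 + 4 = 32. (For the product with Z/2Z: each of the 2 1-dim characters of Z/2Z tensors with each irrep of D_8, giving 2 copies of each D_8-dimension.)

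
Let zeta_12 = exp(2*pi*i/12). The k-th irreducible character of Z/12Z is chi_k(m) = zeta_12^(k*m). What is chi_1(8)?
chi_1(8) = zeta_12^8 = exp(-2*I*pi/3)

Solution. chi_1(8) = zeta_12^(1*8) = zeta_12^8. Since zeta_12^12 = 1, this equals zeta_12^8 = exp(2*pi*i*8/12) = exp(-2*I*pi/3).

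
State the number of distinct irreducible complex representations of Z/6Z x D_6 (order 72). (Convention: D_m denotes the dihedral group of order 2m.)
36

Details: The number of irreducible complex representations of a finite group equals its number of conjugacy classes. For a direct product, #classes(G x H) = #classes(G) * #classes(H). Z/6Z has 6 classes (abelian), D_6 has 6 classes, so 6 * 6 = 36, so Z/6Z x D_6 (order 72) has exactly 36 irreducible complex representations.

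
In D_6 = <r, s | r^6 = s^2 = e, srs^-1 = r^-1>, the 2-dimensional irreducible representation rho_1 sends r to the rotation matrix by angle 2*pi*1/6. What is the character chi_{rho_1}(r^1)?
chi_{rho_1}(r^1) = 2*cos(2*pi*1*1/6) = 1

Explanation: rho_1(r^1) is rotation by angle 2*pi*1*1/6, whose trace is 2*cos(2*pi*1*1/6) = 1.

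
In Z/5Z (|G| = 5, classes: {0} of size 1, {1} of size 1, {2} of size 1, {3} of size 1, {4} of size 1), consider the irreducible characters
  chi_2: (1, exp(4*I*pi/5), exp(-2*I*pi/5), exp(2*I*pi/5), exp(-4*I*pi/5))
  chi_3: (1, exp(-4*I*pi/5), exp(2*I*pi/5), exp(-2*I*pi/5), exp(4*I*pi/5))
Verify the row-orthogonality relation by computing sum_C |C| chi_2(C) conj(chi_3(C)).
Sum = 0; so <chi_2, chi_3> = 0 (distinct irreducibles are orthogonal).

Reasoning: Compute term by term over conjugacy classes (|C| * chi_2(C) * conj(chi_3(C))):
  1*(1)*conj(1) + 1*(exp(4*I*pi/5))*conj(exp(-4*I*pi/5)) + 1*(exp(-2*I*pi/5))*conj(exp(2*I*pi/5)) + 1*(exp(2*I*pi/5))*conj(exp(-2*I*pi/5)) + 1*(exp(-4*I*pi/5))*conj(exp(4*I*pi/5))
  = (1) + (exp(-2*I*pi/5)) + (exp(-4*I*pi/5)) + (exp(4*I*pi/5)) + (exp(2*I*pi/5))
  = 0.
(Exp terms are combined using exp(i*s)*conj(exp(i*t)) = exp(i*(s-t)), and sums of them are collapsed using the identity that for every m > 1 the m distinct m-th roots of unity sum to 0, e.g. 1 + exp(2*I*pi/3) + exp(-2*I*pi/3) = 0.)
Dividing by |G| = 5 gives 0/5 = 0, matching the row-orthogonality relation <chi_2, chi_3> = [chi_2 = chi_3].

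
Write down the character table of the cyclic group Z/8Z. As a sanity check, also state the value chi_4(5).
Character table of Z/8Z (irreps indexed chi_0,...,chi_7 with chi_k(m) = zeta_8^(k*m), zeta_8 = exp(2*pi*i/8)):
  irrep \ class  {0} (size 1)  {1} (size 1)    {2} (size 1)  {3} (size 1)    {4} (size 1)  {5} (size 1)    {6} (size 1)  {7} (size 1)  
  chi_0          1             1               1             1               1             1               1             1             
  chi_1          1             exp(I*pi/4)     I             exp(3*I*pi/4)   -1            exp(-3*I*pi/4)  -I            exp(-I*pi/4)  
  chi_2          1             I               -1            -I              1             I               -1            -I            
  chi_3          1             exp(3*I*pi/4)   -I            exp(I*pi/4)     -1            exp(-I*pi/4)    I             exp(-3*I*pi/4)
  chi_4          1             -1              1             -1              1             -1              1             -1            
  chi_5          1             exp(-3*I*pi/4)  I             exp(-I*pi/4)    -1            exp(I*pi/4)     -I            exp(3*I*pi/4) 
  chi_6          1             -I              -1            I               1             -I              -1            I             
  chi_7          1             exp(-I*pi/4)    -I            exp(-3*I*pi/4)  -1            exp(3*I*pi/4)   I             exp(I*pi/4)   

Spot check: chi_4(5) = zeta_8^(4*5) = zeta_8^20 = -1.

Argument: Z/8Z is abelian, so all 8 irreducible complex representations are 1-dimensional. They are given by chi_k(m) = zeta_8^(k*m) for k = 0,...,7. Row orthogonality: sum_m chi_k(m) conj(chi_l(m)) = 8 * [k = l].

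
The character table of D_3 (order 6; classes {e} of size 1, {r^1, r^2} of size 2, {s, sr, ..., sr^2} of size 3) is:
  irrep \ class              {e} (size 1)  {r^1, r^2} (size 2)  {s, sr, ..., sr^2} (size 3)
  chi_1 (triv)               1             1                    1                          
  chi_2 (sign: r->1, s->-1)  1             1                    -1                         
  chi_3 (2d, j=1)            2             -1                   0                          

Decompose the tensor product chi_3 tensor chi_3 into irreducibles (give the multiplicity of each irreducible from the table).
chi_3 tensor chi_3 = chi_1 + chi_2 + chi_3 (all other irreducibles have multiplicity 0).

Argument: The character of a tensor product is the pointwise product (chi_3 * chi_3)(C) = chi_3(C) * chi_3(C):
  {e}: (2)*(2), {r^1, r^2}: (-1)*(-1), {s, sr, ..., sr^2}: (0)*(0)
so (chi_3 * chi_3) takes values
  {e} -> 4, {r^1, r^2} -> 1, {s, sr, ..., sr^2} -> 0.
Now take the inner product of this character with each irreducible chi from the table, <chi_3*chi_3, chi> = (1/6) sum_C |C| (chi_3*chi_3)(C) conj(chi(C)):
  <chi_3*chi_3, chi_1> = (1/6)[1*(4)*conj(1) + 2*(1)*conj(1) + 3*(0)*conj(1)]
      = (1/6)[(4) + (2) + (0)] = 6/6 = 1
  <chi_3*chi_3, chi_2> = (1/6)[1*(4)*conj(1) + 2*(1)*conj(1) + 3*(0)*conj(-1)]
      = (1/6)[(4) + (2) + (0)] = 6/6 = 1
  <chi_3*chi_3, chi_3> = (1/6)[1*(4)*conj(2) + 2*(1)*conj(-1) + 3*(0)*conj(0)]
      = (1/6)[(8) + (-2) + (0)] = 6/6 = 1
Hence the multiplicities are chi_1: 1, chi_2: 1, chi_3: 1. Dimension check: dim(chi_3)*dim(chi_3) = 2*2 = 4 and sum (mult * dim) = 1*1 + 1*1 + 1*2 = 4.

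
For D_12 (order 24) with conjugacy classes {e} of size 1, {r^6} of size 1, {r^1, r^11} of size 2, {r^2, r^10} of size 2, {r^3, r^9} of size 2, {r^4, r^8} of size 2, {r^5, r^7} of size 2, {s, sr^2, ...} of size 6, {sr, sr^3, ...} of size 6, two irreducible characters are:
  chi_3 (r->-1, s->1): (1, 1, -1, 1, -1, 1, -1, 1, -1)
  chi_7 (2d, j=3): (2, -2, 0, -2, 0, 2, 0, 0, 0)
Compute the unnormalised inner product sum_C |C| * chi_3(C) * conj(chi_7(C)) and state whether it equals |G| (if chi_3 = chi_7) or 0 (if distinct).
Sum = 0; so <chi_3, chi_7> = 0 (distinct irreducibles are orthogonal).

Justification: Compute term by term over conjugacy classes (|C| * chi_3(C) * conj(chi_7(C))):
  1*(1)*conj(2) + 1*(1)*conj(-2) + 2*(-1)*conj(0) + 2*(1)*conj(-2) + 2*(-1)*conj(0) + 2*(1)*conj(2) + 2*(-1)*conj(0) + 6*(1)*conj(0) + 6*(-1)*conj(0)
  = (2) + (-2) + (0) + (-4) + (0) + (4) + (0) + (0) + (0)
  = 0.
Dividing by |G| = 24 gives 0/24 = 0, matching the row-orthogonality relation <chi_3, chi_7> = [chi_3 = chi_7].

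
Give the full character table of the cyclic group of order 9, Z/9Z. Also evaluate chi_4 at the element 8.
Character table of Z/9Z (irreps indexed chi_0,...,chi_8 with chi_k(m) = zeta_9^(k*m), zeta_9 = exp(2*pi*i/9)):
  irrep \ class  {0} (size 1)  {1} (size 1)    {2} (size 1)    {3} (size 1)    {4} (size 1)    {5} (size 1)    {6} (size 1)    {7} (size 1)    {8} (size 1)  
  chi_0          1             1               1               1               1               1               1               1               1             
  chi_1          1             exp(2*I*pi/9)   exp(4*I*pi/9)   exp(2*I*pi/3)   exp(8*I*pi/9)   exp(-8*I*pi/9)  exp(-2*I*pi/3)  exp(-4*I*pi/9)  exp(-2*I*pi/9)
  chi_2          1             exp(4*I*pi/9)   exp(8*I*pi/9)   exp(-2*I*pi/3)  exp(-2*I*pi/9)  exp(2*I*pi/9)   exp(2*I*pi/3)   exp(-8*I*pi/9)  exp(-4*I*pi/9)
  chi_3          1             exp(2*I*pi/3)   exp(-2*I*pi/3)  1               exp(2*I*pi/3)   exp(-2*I*pi/3)  1               exp(2*I*pi/3)   exp(-2*I*pi/3)
  chi_4          1             exp(8*I*pi/9)   exp(-2*I*pi/9)  exp(2*I*pi/3)   exp(-4*I*pi/9)  exp(4*I*pi/9)   exp(-2*I*pi/3)  exp(2*I*pi/9)   exp(-8*I*pi/9)
  chi_5          1             exp(-8*I*pi/9)  exp(2*I*pi/9)   exp(-2*I*pi/3)  exp(4*I*pi/9)   exp(-4*I*pi/9)  exp(2*I*pi/3)   exp(-2*I*pi/9)  exp(8*I*pi/9) 
  chi_6          1             exp(-2*I*pi/3)  exp(2*I*pi/3)   1               exp(-2*I*pi/3)  exp(2*I*pi/3)   1               exp(-2*I*pi/3)  exp(2*I*pi/3) 
  chi_7          1             exp(-4*I*pi/9)  exp(-8*I*pi/9)  exp(2*I*pi/3)   exp(2*I*pi/9)   exp(-2*I*pi/9)  exp(-2*I*pi/3)  exp(8*I*pi/9)   exp(4*I*pi/9) 
  chi_8          1             exp(-2*I*pi/9)  exp(-4*I*pi/9)  exp(-2*I*pi/3)  exp(-8*I*pi/9)  exp(8*I*pi/9)   exp(2*I*pi/3)   exp(4*I*pi/9)   exp(2*I*pi/9) 

Spot check: chi_4(8) = zeta_9^(4*8) = zeta_9^32 = exp(-8*I*pi/9).

Argument: Z/9Z is abelian, so all 9 irreducible complex representations are 1-dimensional. They are given by chi_k(m) = zeta_9^(k*m) for k = 0,...,8. Row orthogonality: sum_m chi_k(m) conj(chi_l(m)) = 9 * [k = l].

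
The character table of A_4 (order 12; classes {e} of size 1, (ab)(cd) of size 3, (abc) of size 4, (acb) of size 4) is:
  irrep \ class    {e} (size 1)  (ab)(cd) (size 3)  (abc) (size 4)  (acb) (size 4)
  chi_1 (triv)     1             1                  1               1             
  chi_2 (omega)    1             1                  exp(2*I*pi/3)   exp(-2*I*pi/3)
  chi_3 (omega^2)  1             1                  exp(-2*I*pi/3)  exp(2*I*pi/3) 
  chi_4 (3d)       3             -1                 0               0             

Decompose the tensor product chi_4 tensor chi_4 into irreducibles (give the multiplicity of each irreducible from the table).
chi_4 tensor chi_4 = chi_1 + chi_2 + chi_3 + 2*chi_4 (all other irreducibles have multiplicity 0).

Working: The character of a tensor product is the pointwise product (chi_4 * chi_4)(C) = chi_4(C) * chi_4(C):
  {e}: (3)*(3), (ab)(cd): (-1)*(-1), (abc): (0)*(0), (acb): (0)*(0)
so (chi_4 * chi_4) takes values
  {e} -> 9, (ab)(cd) -> 1, (abc) -> 0, (acb) -> 0.
Now take the inner product of this character with each irreducible chi from the table, <chi_4*chi_4, chi> = (1/12) sum_C |C| (chi_4*chi_4)(C) conj(chi(C)):
  <chi_4*chi_4, chi_1> = (1/12)[1*(9)*conj(1) + 3*(1)*conj(1) + 4*(0)*conj(1) + 4*(0)*conj(1)]
      = (1/12)[(9) + (3) + (0) + (0)] = 12/12 = 1
  <chi_4*chi_4, chi_2> = (1/12)[1*(9)*conj(1) + 3*(1)*conj(1) + 4*(0)*conj(exp(2*I*pi/3)) + 4*(0)*conj(exp(-2*I*pi/3))]
      = (1/12)[(9) + (3) + (0) + (0)] = 12/12 = 1
  <chi_4*chi_4, chi_3> = (1/12)[1*(9)*conj(1) + 3*(1)*conj(1) + 4*(0)*conj(exp(-2*I*pi/3)) + 4*(0)*conj(exp(2*I*pi/3))]
      = (1/12)[(9) + (3) + (0) + (0)] = 12/12 = 1
  <chi_4*chi_4, chi_4> = (1/12)[1*(9)*conj(3) + 3*(1)*conj(-1) + 4*(0)*conj(0) + 4*(0)*conj(0)]
      = (1/12)[(27) + (-3) + (0) + (0)] = 24/12 = 2
(Exp terms are combined using exp(i*s)*conj(exp(i*t)) = exp(i*(s-t)), and sums of them are collapsed using the identity that for every m > 1 the m distinct m-th roots of unity sum to 0, e.g. 1 + exp(2*I*pi/3) + exp(-2*I*pi/3) = 0.)
Hence the multiplicities are chi_1: 1, chi_2: 1, chi_3: 1, chi_4: 2. Dimension check: dim(chi_4)*dim(chi_4) = 3*3 = 9 and sum (mult * dim) = 1*1 + 1*1 + 1*1 + 2*3 = 9.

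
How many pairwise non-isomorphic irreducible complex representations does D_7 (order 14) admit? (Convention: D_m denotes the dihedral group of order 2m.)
5

Details: The number of irreducible complex representations of a finite group equals its number of conjugacy classes. D_7 has 5 conjugacy classes ((n+3)/2 for n odd), so D_7 (order 14) has exactly 5 irreducible complex representations.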